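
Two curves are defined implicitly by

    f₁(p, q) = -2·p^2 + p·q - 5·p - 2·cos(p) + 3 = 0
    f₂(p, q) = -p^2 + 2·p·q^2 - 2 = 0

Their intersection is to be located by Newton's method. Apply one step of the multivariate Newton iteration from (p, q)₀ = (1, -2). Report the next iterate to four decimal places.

(0.2465, -1.9402)

At (1, -2): F = (-7.080605, 5.0000).
Jacobian J = [[-4·p + q + 2·sin(p) - 5, p], [-2·p + 2·q^2, 4·p·q]].
At the point, J = [[-9.317058, 1.0000], [6.0000, -8.0000]] (det J = 68.536464).
Solving J·Δ = −F gives Δ = (-0.7535, 0.0598).
Then the next iterate is (p, q)₁ = (0.2465, -1.9402).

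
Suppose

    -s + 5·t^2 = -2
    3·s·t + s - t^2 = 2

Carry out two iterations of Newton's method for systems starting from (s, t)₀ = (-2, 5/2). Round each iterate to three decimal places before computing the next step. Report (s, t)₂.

At (-2, 5/2): F = (35.250, -25.250).
Jacobian J = [[-1, 10·t], [3·t + 1, 3·s - 2·t]].
At the point, J = [[-1.000, 25.000], [8.500, -11.000]] (det J = -201.500).
Solving J·Δ = −F gives Δ = (1.208, -1.362).
Then the next iterate is (s, t)₁ = (-0.792, 1.138).
Round to (-0.792, 1.138) and repeat: F = (9.26722, -6.79093), J = [[-1.000, 11.380], [4.414, -4.652]].
Δ = (0.750, -0.748), so (s, t)₂ = (-0.042, 0.390).

(-0.042, 0.390)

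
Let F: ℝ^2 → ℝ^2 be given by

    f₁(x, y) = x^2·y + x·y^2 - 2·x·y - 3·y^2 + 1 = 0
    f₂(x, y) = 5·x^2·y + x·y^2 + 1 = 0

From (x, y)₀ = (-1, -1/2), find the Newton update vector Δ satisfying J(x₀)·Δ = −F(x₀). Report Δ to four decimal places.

At (-1, -1/2): F = (-1.5000, -1.7500).
Jacobian J = [[2·x·y + y^2 - 2·y, x^2 + 2·x·y - 2·x - 6·y], [10·x·y + y^2, 5·x^2 + 2·x·y]].
At the point, J = [[2.2500, 7.0000], [5.2500, 6.0000]] (det J = -23.2500).
Solving J·Δ = −F gives Δ = (0.1398, 0.1694).

(0.1398, 0.1694)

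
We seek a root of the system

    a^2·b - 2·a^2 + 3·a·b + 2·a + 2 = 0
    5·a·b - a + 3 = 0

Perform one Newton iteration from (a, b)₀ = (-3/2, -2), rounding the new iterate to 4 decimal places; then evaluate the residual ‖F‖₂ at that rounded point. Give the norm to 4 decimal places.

5.2536

At (-3/2, -2): F = (-1.0000, 19.5000).
Jacobian J = [[2·a·b - 4·a + 3·b + 2, a^2 + 3·a], [5·b - 1, 5·a]].
At the point, J = [[8.0000, -2.2500], [-11.0000, -7.5000]] (det J = -84.7500).
Solving J·Δ = −F gives Δ = (0.6062, 1.7109).
Then the next iterate is (a, b)₁ = (-0.8938, -0.2891).
Re-evaluating at (-0.8938, -0.2891): F = (-0.841120, 5.185788), so ‖F‖₂ = 5.2536.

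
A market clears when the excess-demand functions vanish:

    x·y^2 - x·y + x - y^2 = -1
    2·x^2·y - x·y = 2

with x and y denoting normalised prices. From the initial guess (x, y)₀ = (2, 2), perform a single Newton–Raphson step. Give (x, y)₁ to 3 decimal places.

(1.800, 0.800)

At (2, 2): F = (3.000, 10.000).
Jacobian J = [[y^2 - y + 1, 2·x·y - x - 2·y], [4·x·y - y, 2·x^2 - x]].
At the point, J = [[3.000, 2.000], [14.000, 6.000]] (det J = -10.000).
Solving J·Δ = −F gives Δ = (-0.200, -1.200).
Then the next iterate is (x, y)₁ = (1.800, 0.800).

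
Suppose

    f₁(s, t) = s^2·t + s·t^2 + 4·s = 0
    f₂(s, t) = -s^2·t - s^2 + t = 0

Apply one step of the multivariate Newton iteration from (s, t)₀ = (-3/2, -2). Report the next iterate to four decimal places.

At (-3/2, -2): F = (-16.5000, 0.2500).
Jacobian J = [[2·s·t + t^2 + 4, s^2 + 2·s·t], [-2·s·t - 2·s, -s^2 + 1]].
At the point, J = [[14.0000, 8.2500], [-3.0000, -1.2500]] (det J = 7.2500).
Solving J·Δ = −F gives Δ = (-2.5603, 6.3448).
Then the next iterate is (s, t)₁ = (-4.0603, 4.3448).

(-4.0603, 4.3448)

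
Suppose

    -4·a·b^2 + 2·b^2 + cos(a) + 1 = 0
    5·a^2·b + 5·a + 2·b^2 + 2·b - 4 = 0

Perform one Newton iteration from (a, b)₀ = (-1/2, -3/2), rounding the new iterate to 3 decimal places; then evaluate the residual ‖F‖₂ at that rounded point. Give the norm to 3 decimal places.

4.823

At (-1/2, -3/2): F = (10.87758, -6.875).
Jacobian J = [[-4·b^2 - sin(a), -8·a·b + 4·b], [10·a·b + 5, 5·a^2 + 4·b + 2]].
At the point, J = [[-8.52057, -12.000], [12.500, -2.750]] (det J = 173.43158).
Solving J·Δ = −F gives Δ = (0.648, 0.446).
Then the next iterate is (a, b)₁ = (0.148, -1.054).
Re-evaluating at (0.148, -1.054): F = (3.55324, -3.26160), so ‖F‖₂ = 4.823.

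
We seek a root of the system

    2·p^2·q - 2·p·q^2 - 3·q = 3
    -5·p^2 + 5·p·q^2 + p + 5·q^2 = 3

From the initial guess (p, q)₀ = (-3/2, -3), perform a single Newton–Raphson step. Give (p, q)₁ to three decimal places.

(-1.164, -1.818)

At (-3/2, -3): F = (19.500, -38.250).
Jacobian J = [[4·p·q - 2·q^2, 2·p^2 - 4·p·q - 3], [-10·p + 5·q^2 + 1, 10·p·q + 10·q]].
At the point, J = [[0.000, -16.500], [61.000, 15.000]] (det J = 1006.500).
Solving J·Δ = −F gives Δ = (0.336, 1.182).
Then the next iterate is (p, q)₁ = (-1.164, -1.818).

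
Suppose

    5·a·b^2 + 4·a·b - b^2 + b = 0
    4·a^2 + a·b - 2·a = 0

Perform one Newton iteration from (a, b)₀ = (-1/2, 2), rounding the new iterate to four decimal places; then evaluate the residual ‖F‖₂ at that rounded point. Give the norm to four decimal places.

4.0963

At (-1/2, 2): F = (-16.0000, 1.0000).
Jacobian J = [[5·b^2 + 4·b, 10·a·b + 4·a - 2·b + 1], [8·a + b - 2, a]].
At the point, J = [[28.0000, -15.0000], [-4.0000, -0.5000]] (det J = -74.0000).
Solving J·Δ = −F gives Δ = (0.3108, -0.4865).
Then the next iterate is (a, b)₁ = (-0.1892, 1.5135).
Re-evaluating at (-0.1892, 1.5135): F = (-4.089584, 0.235232), so ‖F‖₂ = 4.0963.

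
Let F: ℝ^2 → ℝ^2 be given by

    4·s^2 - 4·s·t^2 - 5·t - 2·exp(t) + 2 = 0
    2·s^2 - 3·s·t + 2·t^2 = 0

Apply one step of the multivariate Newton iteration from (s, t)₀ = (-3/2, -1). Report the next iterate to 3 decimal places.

At (-3/2, -1): F = (21.26424, 2.000).
Jacobian J = [[8·s - 4·t^2, -8·s·t - 2·exp(t) - 5], [4·s - 3·t, -3·s + 4·t]].
At the point, J = [[-16.000, -17.73576], [-3.000, 0.500]] (det J = -61.20728).
Solving J·Δ = −F gives Δ = (0.753, 0.519).
Then the next iterate is (s, t)₁ = (-0.747, -0.481).

(-0.747, -0.481)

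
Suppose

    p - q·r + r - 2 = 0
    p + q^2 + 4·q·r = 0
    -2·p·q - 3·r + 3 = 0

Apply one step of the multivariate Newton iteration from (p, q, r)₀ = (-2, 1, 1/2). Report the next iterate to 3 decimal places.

At (-2, 1, 1/2): F = (-4.000, 1.000, 5.500).
Jacobian J = [[1, -r, -q + 1], [1, 2·q + 4·r, 4·q], [-2·q, -2·p, -3]].
At the point, J = [[1.000, -0.500, 0.000], [1.000, 4.000, 4.000], [-2.000, 4.000, -3.000]] (det J = -25.500).
Solving J·Δ = −F gives Δ = (3.902, -0.196, -1.029).
Then the next iterate is (p, q, r)₁ = (1.902, 0.804, -0.529).

(1.902, 0.804, -0.529)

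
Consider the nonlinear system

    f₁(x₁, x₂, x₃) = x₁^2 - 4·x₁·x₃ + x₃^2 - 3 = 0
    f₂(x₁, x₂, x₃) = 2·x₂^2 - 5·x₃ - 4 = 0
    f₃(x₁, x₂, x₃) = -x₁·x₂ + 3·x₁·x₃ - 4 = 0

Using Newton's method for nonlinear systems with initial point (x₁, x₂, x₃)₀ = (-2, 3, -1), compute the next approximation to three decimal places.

At (-2, 3, -1): F = (-6.000, 19.000, 8.000).
Jacobian J = [[2·x₁ - 4·x₃, 0, -4·x₁ + 2·x₃], [0, 4·x₂, -5], [-x₂ + 3·x₃, -x₁, 3·x₁]].
At the point, J = [[0.000, 0.000, 6.000], [0.000, 12.000, -5.000], [-6.000, 2.000, -6.000]] (det J = 432.000).
Solving J·Δ = −F gives Δ = (-0.056, -1.167, 1.000).
Then the next iterate is (x₁, x₂, x₃)₁ = (-2.056, 1.833, 0.000).

(-2.056, 1.833, 0.000)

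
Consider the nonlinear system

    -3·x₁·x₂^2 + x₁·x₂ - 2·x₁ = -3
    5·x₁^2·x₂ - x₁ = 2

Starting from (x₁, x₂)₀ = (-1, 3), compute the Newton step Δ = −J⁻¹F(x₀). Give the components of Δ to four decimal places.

(0.2343, -1.3476)

At (-1, 3): F = (29.0000, 14.0000).
Jacobian J = [[-3·x₂^2 + x₂ - 2, -6·x₁·x₂ + x₁], [10·x₁·x₂ - 1, 5·x₁^2]].
At the point, J = [[-26.0000, 17.0000], [-31.0000, 5.0000]] (det J = 397.0000).
Solving J·Δ = −F gives Δ = (0.2343, -1.3476).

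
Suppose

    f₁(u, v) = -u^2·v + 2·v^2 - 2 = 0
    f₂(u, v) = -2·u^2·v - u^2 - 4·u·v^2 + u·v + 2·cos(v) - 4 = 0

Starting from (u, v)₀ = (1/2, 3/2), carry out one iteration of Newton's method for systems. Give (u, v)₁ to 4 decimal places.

(0.0838, 1.0219)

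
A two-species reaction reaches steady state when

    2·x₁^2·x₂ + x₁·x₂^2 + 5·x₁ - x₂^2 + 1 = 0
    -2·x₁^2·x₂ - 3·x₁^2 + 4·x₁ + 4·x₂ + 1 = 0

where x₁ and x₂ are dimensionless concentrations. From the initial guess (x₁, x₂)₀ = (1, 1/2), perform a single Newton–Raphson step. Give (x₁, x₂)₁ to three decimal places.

(0.644, -1.711)

At (1, 1/2): F = (7.000, 3.000).
Jacobian J = [[4·x₁·x₂ + x₂^2 + 5, 2·x₁^2 + 2·x₁·x₂ - 2·x₂], [-4·x₁·x₂ - 6·x₁ + 4, -2·x₁^2 + 4]].
At the point, J = [[7.250, 2.000], [-4.000, 2.000]] (det J = 22.500).
Solving J·Δ = −F gives Δ = (-0.356, -2.211).
Then the next iterate is (x₁, x₂)₁ = (0.644, -1.711).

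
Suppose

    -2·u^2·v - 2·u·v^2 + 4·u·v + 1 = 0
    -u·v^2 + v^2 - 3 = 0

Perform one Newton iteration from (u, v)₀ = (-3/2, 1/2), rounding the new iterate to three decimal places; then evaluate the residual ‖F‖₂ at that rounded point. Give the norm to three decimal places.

At (-3/2, 1/2): F = (-3.500, -2.375).
Jacobian J = [[-4·u·v - 2·v^2 + 4·v, -2·u^2 - 4·u·v + 4·u], [-v^2, -2·u·v + 2·v]].
At the point, J = [[4.500, -7.500], [-0.250, 2.500]] (det J = 9.375).
Solving J·Δ = −F gives Δ = (2.833, 1.233).
Then the next iterate is (u, v)₁ = (1.333, 1.733).
Re-evaluating at (1.333, 1.733): F = (-3.92511, -4.00010), so ‖F‖₂ = 5.604.

5.604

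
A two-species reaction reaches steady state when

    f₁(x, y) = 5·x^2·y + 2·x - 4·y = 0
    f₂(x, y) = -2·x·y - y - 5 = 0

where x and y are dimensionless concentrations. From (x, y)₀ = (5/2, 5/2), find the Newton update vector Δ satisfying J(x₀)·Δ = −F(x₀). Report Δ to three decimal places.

(0.424, -3.686)

At (5/2, 5/2): F = (73.125, -20.000).
Jacobian J = [[10·x·y + 2, 5·x^2 - 4], [-2·y, -2·x - 1]].
At the point, J = [[64.500, 27.250], [-5.000, -6.000]] (det J = -250.750).
Solving J·Δ = −F gives Δ = (0.424, -3.686).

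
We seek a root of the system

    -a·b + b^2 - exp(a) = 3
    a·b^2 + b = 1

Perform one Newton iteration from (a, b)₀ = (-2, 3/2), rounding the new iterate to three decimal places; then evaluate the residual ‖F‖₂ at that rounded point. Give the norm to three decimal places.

At (-2, 3/2): F = (2.11466, -4.000).
Jacobian J = [[-b - exp(a), -a + 2·b], [b^2, 2·a·b + 1]].
At the point, J = [[-1.63534, 5.000], [2.250, -5.000]] (det J = -3.07332).
Solving J·Δ = −F gives Δ = (3.067, 0.580).
Then the next iterate is (a, b)₁ = (1.067, 2.080).
Re-evaluating at (1.067, 2.080): F = (-3.79961, 5.69627), so ‖F‖₂ = 6.847.

6.847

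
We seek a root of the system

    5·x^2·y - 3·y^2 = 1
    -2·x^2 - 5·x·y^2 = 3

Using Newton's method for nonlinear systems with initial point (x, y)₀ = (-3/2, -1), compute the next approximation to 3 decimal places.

(-0.556, -0.937)

At (-3/2, -1): F = (-15.250, 0.000).
Jacobian J = [[10·x·y, 5·x^2 - 6·y], [-4·x - 5·y^2, -10·x·y]].
At the point, J = [[15.000, 17.250], [1.000, -15.000]] (det J = -242.250).
Solving J·Δ = −F gives Δ = (0.944, 0.063).
Then the next iterate is (x, y)₁ = (-0.556, -0.937).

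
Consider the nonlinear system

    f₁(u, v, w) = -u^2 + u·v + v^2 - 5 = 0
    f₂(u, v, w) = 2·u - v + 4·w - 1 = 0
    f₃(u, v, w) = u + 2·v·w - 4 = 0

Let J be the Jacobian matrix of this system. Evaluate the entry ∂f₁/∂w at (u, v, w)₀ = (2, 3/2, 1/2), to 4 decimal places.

0.0000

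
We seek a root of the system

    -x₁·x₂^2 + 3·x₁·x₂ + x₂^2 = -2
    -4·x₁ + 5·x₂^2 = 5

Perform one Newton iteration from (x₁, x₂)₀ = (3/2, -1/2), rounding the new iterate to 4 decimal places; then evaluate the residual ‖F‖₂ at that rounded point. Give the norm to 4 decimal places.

4.4314

At (3/2, -1/2): F = (-0.3750, -9.7500).
Jacobian J = [[-x₂^2 + 3·x₂, -2·x₁·x₂ + 3·x₁ + 2·x₂], [-4, 10·x₂]].
At the point, J = [[-1.7500, 5.0000], [-4.0000, -5.0000]] (det J = 28.7500).
Solving J·Δ = −F gives Δ = (-1.7609, -0.5413).
Then the next iterate is (x₁, x₂)₁ = (-0.2609, -1.0413).
Re-evaluating at (-0.2609, -1.0413): F = (4.182227, 1.465128), so ‖F‖₂ = 4.4314.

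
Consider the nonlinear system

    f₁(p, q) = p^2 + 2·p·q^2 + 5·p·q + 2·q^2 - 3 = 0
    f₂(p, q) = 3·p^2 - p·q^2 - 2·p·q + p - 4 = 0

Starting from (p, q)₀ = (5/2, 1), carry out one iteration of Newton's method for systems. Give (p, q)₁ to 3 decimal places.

(1.454, 0.615)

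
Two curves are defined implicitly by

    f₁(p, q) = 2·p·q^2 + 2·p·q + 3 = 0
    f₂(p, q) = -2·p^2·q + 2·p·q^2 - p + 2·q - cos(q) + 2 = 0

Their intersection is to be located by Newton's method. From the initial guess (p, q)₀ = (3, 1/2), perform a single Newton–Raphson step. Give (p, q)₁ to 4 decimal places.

At (3, 1/2): F = (7.5000, -8.377583).
Jacobian J = [[2·q^2 + 2·q, 4·p·q + 2·p], [-4·p·q + 2·q^2 - 1, -2·p^2 + 4·p·q + sin(q) + 2]].
At the point, J = [[1.5000, 12.0000], [-6.5000, -9.520574]] (det J = 63.719138).
Solving J·Δ = −F gives Δ = (-0.4571, -0.5679).
Then the next iterate is (p, q)₁ = (2.5429, -0.0679).

(2.5429, -0.0679)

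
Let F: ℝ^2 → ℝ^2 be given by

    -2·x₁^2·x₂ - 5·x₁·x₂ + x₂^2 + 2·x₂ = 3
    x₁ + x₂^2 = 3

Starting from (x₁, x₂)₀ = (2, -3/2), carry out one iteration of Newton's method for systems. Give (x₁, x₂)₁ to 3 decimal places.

(0.835, -1.472)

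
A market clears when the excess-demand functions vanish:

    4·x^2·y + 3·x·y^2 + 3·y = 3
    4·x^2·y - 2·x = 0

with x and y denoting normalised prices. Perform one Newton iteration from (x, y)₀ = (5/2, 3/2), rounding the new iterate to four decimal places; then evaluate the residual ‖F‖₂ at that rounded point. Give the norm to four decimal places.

At (5/2, 3/2): F = (55.8750, 32.5000).
Jacobian J = [[8·x·y + 3·y^2, 4·x^2 + 6·x·y + 3], [8·x·y - 2, 4·x^2]].
At the point, J = [[36.7500, 50.5000], [28.0000, 25.0000]] (det J = -495.2500).
Solving J·Δ = −F gives Δ = (-0.4934, -0.7473).
Then the next iterate is (x, y)₁ = (2.0066, 0.7527).
Re-evaluating at (2.0066, 0.7527): F = (14.791478, 8.109616), so ‖F‖₂ = 16.8687.

16.8687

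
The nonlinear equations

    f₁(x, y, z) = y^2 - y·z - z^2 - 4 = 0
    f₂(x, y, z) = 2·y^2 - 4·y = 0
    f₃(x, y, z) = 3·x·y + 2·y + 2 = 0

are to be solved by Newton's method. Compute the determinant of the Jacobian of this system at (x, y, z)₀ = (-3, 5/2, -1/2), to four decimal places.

J = [[0, 2·y - z, -y - 2·z], [0, 4·y - 4, 0], [3·y, 3·x + 2, 0]].
At the point, J = [[0.0000, 5.5000, -1.5000], [0.0000, 6.0000, 0.0000], [7.5000, -7.0000, 0.0000]].
det J = 67.5000.

67.5000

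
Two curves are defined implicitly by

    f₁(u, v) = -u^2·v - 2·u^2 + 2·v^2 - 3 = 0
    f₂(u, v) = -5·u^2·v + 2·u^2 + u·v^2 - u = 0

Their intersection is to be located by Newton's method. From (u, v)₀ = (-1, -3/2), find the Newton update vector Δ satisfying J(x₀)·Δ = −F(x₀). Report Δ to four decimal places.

At (-1, -3/2): F = (1.0000, 8.2500).
Jacobian J = [[-2·u·v - 4·u, -u^2 + 4·v], [-10·u·v + 4·u + v^2 - 1, -5·u^2 + 2·u·v]].
At the point, J = [[1.0000, -7.0000], [-17.7500, -2.0000]] (det J = -126.2500).
Solving J·Δ = −F gives Δ = (0.4416, 0.2059).

(0.4416, 0.2059)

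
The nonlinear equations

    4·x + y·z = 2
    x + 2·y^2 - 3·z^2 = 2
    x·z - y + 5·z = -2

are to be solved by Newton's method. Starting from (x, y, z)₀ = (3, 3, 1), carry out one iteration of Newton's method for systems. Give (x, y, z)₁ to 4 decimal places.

(0.7199, 1.4658, 0.2182)

At (3, 3, 1): F = (13.0000, 16.0000, 7.0000).
Jacobian J = [[4, z, y], [1, 4·y, -6·z], [z, -1, x + 5]].
At the point, J = [[4.0000, 1.0000, 3.0000], [1.0000, 12.0000, -6.0000], [1.0000, -1.0000, 8.0000]] (det J = 307.0000).
Solving J·Δ = −F gives Δ = (-2.2801, -1.5342, -0.7818).
Then the next iterate is (x, y, z)₁ = (0.7199, 1.4658, 0.2182).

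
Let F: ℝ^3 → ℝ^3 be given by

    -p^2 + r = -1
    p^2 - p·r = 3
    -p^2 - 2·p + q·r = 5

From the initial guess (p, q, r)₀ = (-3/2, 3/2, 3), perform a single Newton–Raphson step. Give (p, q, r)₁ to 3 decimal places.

(-1.393, 2.417, 0.929)

At (-3/2, 3/2, 3): F = (1.750, 3.750, 0.250).
Jacobian J = [[-2·p, 0, 1], [2·p - r, 0, -p], [-2·p - 2, r, q]].
At the point, J = [[3.000, 0.000, 1.000], [-6.000, 0.000, 1.500], [1.000, 3.000, 1.500]] (det J = -31.500).
Solving J·Δ = −F gives Δ = (0.107, 0.917, -2.071).
Then the next iterate is (p, q, r)₁ = (-1.393, 2.417, 0.929).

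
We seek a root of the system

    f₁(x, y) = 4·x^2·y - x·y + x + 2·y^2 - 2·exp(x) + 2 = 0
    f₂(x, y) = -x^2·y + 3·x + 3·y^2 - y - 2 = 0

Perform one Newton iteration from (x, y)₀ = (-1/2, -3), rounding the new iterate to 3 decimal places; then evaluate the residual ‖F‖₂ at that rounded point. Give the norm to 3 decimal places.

7.027

At (-1/2, -3): F = (13.78694, 27.250).
Jacobian J = [[8·x·y - y - 2·exp(x) + 1, 4·x^2 - x + 4·y], [-2·x·y + 3, -x^2 + 6·y - 1]].
At the point, J = [[14.78694, -10.500], [0.000, -19.250]] (det J = -284.64857).
Solving J·Δ = −F gives Δ = (0.073, 1.416).
Then the next iterate is (x, y)₁ = (-0.427, -1.584).
Re-evaluating at (-0.427, -1.584): F = (3.45458, 6.11898), so ‖F‖₂ = 7.027.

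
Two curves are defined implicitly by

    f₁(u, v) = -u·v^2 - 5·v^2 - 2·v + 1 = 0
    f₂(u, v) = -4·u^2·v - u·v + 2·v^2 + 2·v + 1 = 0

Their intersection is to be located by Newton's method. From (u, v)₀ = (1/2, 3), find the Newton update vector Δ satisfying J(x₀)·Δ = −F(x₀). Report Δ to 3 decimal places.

At (1/2, 3): F = (-54.500, 20.500).
Jacobian J = [[-v^2, -2·u·v - 10·v - 2], [-8·u·v - v, -4·u^2 - u + 4·v + 2]].
At the point, J = [[-9.000, -35.000], [-15.000, 12.500]] (det J = -637.500).
Solving J·Δ = −F gives Δ = (0.057, -1.572).

(0.057, -1.572)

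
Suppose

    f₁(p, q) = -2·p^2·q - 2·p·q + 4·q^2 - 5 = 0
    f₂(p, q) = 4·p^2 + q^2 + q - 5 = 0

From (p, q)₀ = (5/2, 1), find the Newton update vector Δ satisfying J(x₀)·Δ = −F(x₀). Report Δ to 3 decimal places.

(-0.997, -0.688)

At (5/2, 1): F = (-18.500, 22.000).
Jacobian J = [[-4·p·q - 2·q, -2·p^2 - 2·p + 8·q], [8·p, 2·q + 1]].
At the point, J = [[-12.000, -9.500], [20.000, 3.000]] (det J = 154.000).
Solving J·Δ = −F gives Δ = (-0.997, -0.688).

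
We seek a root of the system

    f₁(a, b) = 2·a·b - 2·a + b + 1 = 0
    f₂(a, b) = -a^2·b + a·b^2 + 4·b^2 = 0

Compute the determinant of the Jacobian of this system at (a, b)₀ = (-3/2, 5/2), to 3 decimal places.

58.250

J = [[2·b - 2, 2·a + 1], [-2·a·b + b^2, -a^2 + 2·a·b + 8·b]].
At the point, J = [[3.000, -2.000], [13.750, 10.250]].
det J = 58.250.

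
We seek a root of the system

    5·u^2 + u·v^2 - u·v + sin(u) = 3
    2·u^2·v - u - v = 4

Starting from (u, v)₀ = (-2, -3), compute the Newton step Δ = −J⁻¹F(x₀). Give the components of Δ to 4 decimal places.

At (-2, -3): F = (-7.909297, -23.0000).
Jacobian J = [[10·u + v^2 - v + cos(u), 2·u·v - u], [4·u·v - 1, 2·u^2 - 1]].
At the point, J = [[-8.416147, 14.0000], [23.0000, 7.0000]] (det J = -380.913028).
Solving J·Δ = −F gives Δ = (0.7000, 0.9858).

(0.7000, 0.9858)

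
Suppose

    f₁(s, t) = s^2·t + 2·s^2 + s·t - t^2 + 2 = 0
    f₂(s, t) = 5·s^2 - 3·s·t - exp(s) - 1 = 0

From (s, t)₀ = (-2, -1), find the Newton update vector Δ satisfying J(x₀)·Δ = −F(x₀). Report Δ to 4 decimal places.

At (-2, -1): F = (7.0000, 12.864665).
Jacobian J = [[2·s·t + 4·s + t, s^2 + s - 2·t], [10·s - 3·t - exp(s), -3·s]].
At the point, J = [[-5.0000, 4.0000], [-17.135335, 6.0000]] (det J = 38.541341).
Solving J·Δ = −F gives Δ = (0.2454, -1.4432).

(0.2454, -1.4432)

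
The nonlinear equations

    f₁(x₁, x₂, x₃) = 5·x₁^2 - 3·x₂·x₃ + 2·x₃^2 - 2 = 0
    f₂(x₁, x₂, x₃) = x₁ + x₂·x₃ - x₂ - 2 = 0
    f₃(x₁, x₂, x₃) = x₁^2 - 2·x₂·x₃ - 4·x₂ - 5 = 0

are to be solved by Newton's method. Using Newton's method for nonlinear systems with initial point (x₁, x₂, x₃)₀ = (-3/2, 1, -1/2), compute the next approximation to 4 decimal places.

(-1.2778, -1.6620, 0.2847)

At (-3/2, 1, -1/2): F = (11.2500, -5.0000, -5.7500).
Jacobian J = [[10·x₁, -3·x₃, -3·x₂ + 4·x₃], [1, x₃ - 1, x₂], [2·x₁, -2·x₃ - 4, -2·x₂]].
At the point, J = [[-15.0000, 1.5000, -5.0000], [1.0000, -1.5000, 1.0000], [-3.0000, -3.0000, -2.0000]] (det J = -54.0000).
Solving J·Δ = −F gives Δ = (0.2222, -2.6620, 0.7847).
Then the next iterate is (x₁, x₂, x₃)₁ = (-1.2778, -1.6620, 0.2847).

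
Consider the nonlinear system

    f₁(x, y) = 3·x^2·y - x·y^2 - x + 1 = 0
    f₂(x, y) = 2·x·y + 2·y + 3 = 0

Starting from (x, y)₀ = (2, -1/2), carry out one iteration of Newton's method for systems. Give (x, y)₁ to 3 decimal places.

At (2, -1/2): F = (-7.500, 0.000).
Jacobian J = [[6·x·y - y^2 - 1, 3·x^2 - 2·x·y], [2·y, 2·x + 2]].
At the point, J = [[-7.250, 14.000], [-1.000, 6.000]] (det J = -29.500).
Solving J·Δ = −F gives Δ = (-1.525, -0.254).
Then the next iterate is (x, y)₁ = (0.475, -0.754).

(0.475, -0.754)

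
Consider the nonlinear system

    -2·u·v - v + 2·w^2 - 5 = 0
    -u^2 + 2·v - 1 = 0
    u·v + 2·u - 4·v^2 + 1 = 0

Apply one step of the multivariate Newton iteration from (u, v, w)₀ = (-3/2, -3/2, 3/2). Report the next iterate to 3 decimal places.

(0.078, -0.742, 1.042)

At (-3/2, -3/2, 3/2): F = (-3.500, -6.250, -8.750).
Jacobian J = [[-2·v, -2·u - 1, 4·w], [-2·u, 2, 0], [v + 2, u - 8·v, 0]].
At the point, J = [[3.000, 2.000, 6.000], [3.000, 2.000, 0.000], [0.500, 10.500, 0.000]] (det J = 183.000).
Solving J·Δ = −F gives Δ = (1.578, 0.758, -0.458).
Then the next iterate is (u, v, w)₁ = (0.078, -0.742, 1.042).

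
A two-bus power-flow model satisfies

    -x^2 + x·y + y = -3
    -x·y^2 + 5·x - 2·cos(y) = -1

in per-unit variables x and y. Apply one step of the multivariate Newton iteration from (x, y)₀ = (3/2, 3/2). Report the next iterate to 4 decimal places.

At (3/2, 3/2): F = (4.5000, 4.983526).
Jacobian J = [[-2·x + y, x + 1], [-y^2 + 5, -2·x·y + 2·sin(y)]].
At the point, J = [[-1.5000, 2.5000], [2.7500, -2.505010]] (det J = -3.117485).
Solving J·Δ = −F gives Δ = (-7.6123, -6.3674).
Then the next iterate is (x, y)₁ = (-6.1123, -4.8674).

(-6.1123, -4.8674)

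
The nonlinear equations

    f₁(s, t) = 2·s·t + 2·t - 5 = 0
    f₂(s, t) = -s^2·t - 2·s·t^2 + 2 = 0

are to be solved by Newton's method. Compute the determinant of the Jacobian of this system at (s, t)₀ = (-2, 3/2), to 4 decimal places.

27.0000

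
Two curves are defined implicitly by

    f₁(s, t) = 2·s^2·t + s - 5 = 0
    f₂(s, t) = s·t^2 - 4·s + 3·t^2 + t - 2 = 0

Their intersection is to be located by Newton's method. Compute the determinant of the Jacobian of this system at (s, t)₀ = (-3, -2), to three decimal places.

J = [[4·s·t + 1, 2·s^2], [t^2 - 4, 2·s·t + 6·t + 1]].
At the point, J = [[25.000, 18.000], [0.000, 1.000]].
det J = 25.000.

25.000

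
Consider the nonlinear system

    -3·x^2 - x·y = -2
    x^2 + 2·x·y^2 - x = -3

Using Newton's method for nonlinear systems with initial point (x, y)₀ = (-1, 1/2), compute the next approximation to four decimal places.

(-1.4118, 3.2647)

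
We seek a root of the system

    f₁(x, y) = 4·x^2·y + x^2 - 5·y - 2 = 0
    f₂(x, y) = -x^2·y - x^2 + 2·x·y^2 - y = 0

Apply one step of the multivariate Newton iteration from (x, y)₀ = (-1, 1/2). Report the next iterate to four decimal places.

(-1.1273, -0.2364)

At (-1, 1/2): F = (-1.5000, -2.5000).
Jacobian J = [[8·x·y + 2·x, 4·x^2 - 5], [-2·x·y - 2·x + 2·y^2, -x^2 + 4·x·y - 1]].
At the point, J = [[-6.0000, -1.0000], [3.5000, -4.0000]] (det J = 27.5000).
Solving J·Δ = −F gives Δ = (-0.1273, -0.7364).
Then the next iterate is (x, y)₁ = (-1.1273, -0.2364).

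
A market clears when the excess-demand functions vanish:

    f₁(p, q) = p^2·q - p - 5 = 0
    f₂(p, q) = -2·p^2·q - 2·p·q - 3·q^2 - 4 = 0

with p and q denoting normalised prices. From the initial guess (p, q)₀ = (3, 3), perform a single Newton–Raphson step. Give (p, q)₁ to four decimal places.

At (3, 3): F = (19.0000, -103.0000).
Jacobian J = [[2·p·q - 1, p^2], [-4·p·q - 2·q, -2·p^2 - 2·p - 6·q]].
At the point, J = [[17.0000, 9.0000], [-42.0000, -42.0000]] (det J = -336.0000).
Solving J·Δ = −F gives Δ = (0.3839, -2.8363).
Then the next iterate is (p, q)₁ = (3.3839, 0.1637).

(3.3839, 0.1637)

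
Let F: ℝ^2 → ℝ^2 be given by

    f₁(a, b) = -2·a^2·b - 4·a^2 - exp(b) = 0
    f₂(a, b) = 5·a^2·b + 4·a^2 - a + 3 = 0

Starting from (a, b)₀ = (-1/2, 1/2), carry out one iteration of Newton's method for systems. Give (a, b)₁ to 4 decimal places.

At (-1/2, 1/2): F = (-2.898721, 5.1250).
Jacobian J = [[-4·a·b - 8·a, -2·a^2 - exp(b)], [10·a·b + 8·a - 1, 5·a^2]].
At the point, J = [[5.0000, -2.148721], [-7.5000, 1.2500]] (det J = -9.865410).
Solving J·Δ = −F gives Δ = (0.7490, 0.3938).
Then the next iterate is (a, b)₁ = (0.2490, 0.8938).

(0.2490, 0.8938)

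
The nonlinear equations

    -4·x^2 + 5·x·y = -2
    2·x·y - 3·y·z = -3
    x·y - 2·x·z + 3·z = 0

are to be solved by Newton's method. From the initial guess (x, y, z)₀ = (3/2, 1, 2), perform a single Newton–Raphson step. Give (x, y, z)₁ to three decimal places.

At (3/2, 1, 2): F = (0.500, 0.000, 1.500).
Jacobian J = [[-8·x + 5·y, 5·x, 0], [2·y, 2·x - 3·z, -3·y], [y - 2·z, x, -2·x + 3]].
At the point, J = [[-7.000, 7.500, 0.000], [2.000, -3.000, -3.000], [-3.000, 1.500, 0.000]] (det J = 36.000).
Solving J·Δ = −F gives Δ = (0.875, 0.750, -0.167).
Then the next iterate is (x, y, z)₁ = (2.375, 1.750, 1.833).

(2.375, 1.750, 1.833)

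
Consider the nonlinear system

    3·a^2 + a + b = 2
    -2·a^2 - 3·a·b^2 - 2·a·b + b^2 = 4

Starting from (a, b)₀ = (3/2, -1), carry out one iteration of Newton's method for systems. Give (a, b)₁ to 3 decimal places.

(0.862, 0.133)

At (3/2, -1): F = (5.250, -9.000).
Jacobian J = [[6·a + 1, 1], [-4·a - 3·b^2 - 2·b, -6·a·b - 2·a + 2·b]].
At the point, J = [[10.000, 1.000], [-7.000, 4.000]] (det J = 47.000).
Solving J·Δ = −F gives Δ = (-0.638, 1.133).
Then the next iterate is (a, b)₁ = (0.862, 0.133).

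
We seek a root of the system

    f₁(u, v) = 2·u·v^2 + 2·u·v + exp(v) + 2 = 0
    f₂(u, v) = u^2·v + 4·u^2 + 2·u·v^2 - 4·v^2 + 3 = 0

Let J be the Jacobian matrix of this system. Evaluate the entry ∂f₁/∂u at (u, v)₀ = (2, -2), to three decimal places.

∂f₁/∂u = 2·v^2 + 2·v.
At (2, -2) this is 4.000.

4.000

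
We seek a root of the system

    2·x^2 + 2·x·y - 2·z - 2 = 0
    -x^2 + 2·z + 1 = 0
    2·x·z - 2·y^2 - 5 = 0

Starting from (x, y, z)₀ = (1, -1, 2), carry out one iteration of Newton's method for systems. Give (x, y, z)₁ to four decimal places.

(1.5000, 0.0000, 0.5000)

At (1, -1, 2): F = (-6.0000, 4.0000, -3.0000).
Jacobian J = [[4·x + 2·y, 2·x, -2], [-2·x, 0, 2], [2·z, -4·y, 2·x]].
At the point, J = [[2.0000, 2.0000, -2.0000], [-2.0000, 0.0000, 2.0000], [4.0000, 4.0000, 2.0000]] (det J = 24.0000).
Solving J·Δ = −F gives Δ = (0.5000, 1.0000, -1.5000).
Then the next iterate is (x, y, z)₁ = (1.5000, 0.0000, 0.5000).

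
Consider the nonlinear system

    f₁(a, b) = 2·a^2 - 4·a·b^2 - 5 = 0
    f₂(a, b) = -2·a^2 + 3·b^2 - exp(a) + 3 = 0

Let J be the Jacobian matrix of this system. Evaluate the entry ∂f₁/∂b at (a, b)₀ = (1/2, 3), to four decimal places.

-12.0000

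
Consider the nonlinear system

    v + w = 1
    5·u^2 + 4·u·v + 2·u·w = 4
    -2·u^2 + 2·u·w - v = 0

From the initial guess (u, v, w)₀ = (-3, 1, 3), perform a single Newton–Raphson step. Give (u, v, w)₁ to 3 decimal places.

At (-3, 1, 3): F = (3.000, 11.000, -37.000).
Jacobian J = [[0, 1, 1], [10·u + 4·v + 2·w, 4·u, 2·u], [-4·u + 2·w, -1, 2·u]].
At the point, J = [[0.000, 1.000, 1.000], [-20.000, -12.000, -6.000], [18.000, -1.000, -6.000]] (det J = 8.000).
Solving J·Δ = −F gives Δ = (-3.875, 17.750, -20.750).
Then the next iterate is (u, v, w)₁ = (-6.875, 18.750, -17.750).

(-6.875, 18.750, -17.750)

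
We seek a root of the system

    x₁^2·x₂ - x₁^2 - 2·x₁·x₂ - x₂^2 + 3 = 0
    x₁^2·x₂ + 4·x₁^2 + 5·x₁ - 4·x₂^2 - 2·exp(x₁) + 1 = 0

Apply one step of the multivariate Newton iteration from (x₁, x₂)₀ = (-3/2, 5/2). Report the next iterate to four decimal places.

(-0.7399, 0.8841)

At (-3/2, 5/2): F = (7.6250, -17.321260).
Jacobian J = [[2·x₁·x₂ - 2·x₁ - 2·x₂, x₁^2 - 2·x₁ - 2·x₂], [2·x₁·x₂ + 8·x₁ - 2·exp(x₁) + 5, x₁^2 - 8·x₂]].
At the point, J = [[-9.5000, 0.2500], [-14.946260, -17.7500]] (det J = 172.361565).
Solving J·Δ = −F gives Δ = (0.7601, -1.6159).
Then the next iterate is (x₁, x₂)₁ = (-0.7399, 0.8841).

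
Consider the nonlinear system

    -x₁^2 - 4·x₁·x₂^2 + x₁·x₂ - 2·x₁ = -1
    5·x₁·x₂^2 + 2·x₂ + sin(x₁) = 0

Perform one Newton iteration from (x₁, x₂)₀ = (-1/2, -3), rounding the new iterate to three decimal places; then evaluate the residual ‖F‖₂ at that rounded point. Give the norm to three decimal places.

9.123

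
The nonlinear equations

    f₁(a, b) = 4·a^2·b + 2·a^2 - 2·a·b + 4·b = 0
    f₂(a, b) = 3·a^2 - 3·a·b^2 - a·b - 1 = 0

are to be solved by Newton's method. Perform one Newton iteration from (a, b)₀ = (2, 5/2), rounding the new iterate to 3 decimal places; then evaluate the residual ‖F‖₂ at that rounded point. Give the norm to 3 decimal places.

17.997

At (2, 5/2): F = (48.000, -31.500).
Jacobian J = [[8·a·b + 4·a - 2·b, 4·a^2 - 2·a + 4], [6·a - 3·b^2 - b, -6·a·b - a]].
At the point, J = [[43.000, 16.000], [-9.250, -32.000]] (det J = -1228.000).
Solving J·Δ = −F gives Δ = (-0.840, -0.741).
Then the next iterate is (a, b)₁ = (1.160, 1.759).
Re-evaluating at (1.160, 1.759): F = (15.11396, -9.77104), so ‖F‖₂ = 17.997.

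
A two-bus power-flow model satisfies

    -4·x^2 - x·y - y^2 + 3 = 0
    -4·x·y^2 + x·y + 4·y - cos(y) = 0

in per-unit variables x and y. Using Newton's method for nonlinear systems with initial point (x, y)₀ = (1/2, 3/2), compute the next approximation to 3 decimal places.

At (1/2, 3/2): F = (-1.000, 2.17926).
Jacobian J = [[-8·x - y, -x - 2·y], [-4·y^2 + y, -8·x·y + x + sin(y) + 4]].
At the point, J = [[-5.500, -3.500], [-7.500, -0.50251]] (det J = -23.48622).
Solving J·Δ = −F gives Δ = (0.346, -0.830).
Then the next iterate is (x, y)₁ = (0.846, 0.670).

(0.846, 0.670)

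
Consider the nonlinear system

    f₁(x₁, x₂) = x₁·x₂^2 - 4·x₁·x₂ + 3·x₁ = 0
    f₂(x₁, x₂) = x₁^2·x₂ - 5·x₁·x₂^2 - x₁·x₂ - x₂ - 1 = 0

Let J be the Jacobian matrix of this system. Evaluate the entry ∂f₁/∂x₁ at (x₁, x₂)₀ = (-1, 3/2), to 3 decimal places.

∂f₁/∂x₁ = x₂^2 - 4·x₂ + 3.
At (-1, 3/2) this is -0.750.

-0.750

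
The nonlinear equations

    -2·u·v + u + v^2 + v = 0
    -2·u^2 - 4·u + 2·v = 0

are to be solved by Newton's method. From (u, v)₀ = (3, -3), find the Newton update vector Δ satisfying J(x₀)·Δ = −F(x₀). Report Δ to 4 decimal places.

(-2.1111, 1.1111)

At (3, -3): F = (27.0000, -36.0000).
Jacobian J = [[-2·v + 1, -2·u + 2·v + 1], [-4·u - 4, 2]].
At the point, J = [[7.0000, -11.0000], [-16.0000, 2.0000]] (det J = -162.0000).
Solving J·Δ = −F gives Δ = (-2.1111, 1.1111).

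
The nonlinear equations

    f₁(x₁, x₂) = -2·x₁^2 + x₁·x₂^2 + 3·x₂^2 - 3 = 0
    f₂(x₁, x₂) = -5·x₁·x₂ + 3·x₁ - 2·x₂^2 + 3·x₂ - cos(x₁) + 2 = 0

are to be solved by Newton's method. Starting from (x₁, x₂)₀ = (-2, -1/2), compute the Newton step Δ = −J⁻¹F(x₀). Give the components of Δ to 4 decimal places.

(1.3389, 0.2958)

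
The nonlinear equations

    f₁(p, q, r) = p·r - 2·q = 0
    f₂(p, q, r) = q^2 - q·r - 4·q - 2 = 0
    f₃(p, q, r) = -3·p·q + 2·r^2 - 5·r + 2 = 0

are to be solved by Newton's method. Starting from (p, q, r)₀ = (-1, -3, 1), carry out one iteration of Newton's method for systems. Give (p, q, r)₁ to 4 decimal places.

(-0.5364, -0.7417, 1.9470)

At (-1, -3, 1): F = (5.0000, 22.0000, -10.0000).
Jacobian J = [[r, -2, p], [0, 2·q - r - 4, -q], [-3·q, -3·p, 4·r - 5]].
At the point, J = [[1.0000, -2.0000, -1.0000], [0.0000, -11.0000, 3.0000], [9.0000, 3.0000, -1.0000]] (det J = -151.0000).
Solving J·Δ = −F gives Δ = (0.4636, 2.2583, 0.9470).
Then the next iterate is (p, q, r)₁ = (-0.5364, -0.7417, 1.9470).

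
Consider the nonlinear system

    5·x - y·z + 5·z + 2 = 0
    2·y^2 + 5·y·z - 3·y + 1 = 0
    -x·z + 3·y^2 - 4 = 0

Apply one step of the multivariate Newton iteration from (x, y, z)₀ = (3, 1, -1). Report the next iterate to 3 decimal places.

(-1.739, 2.594, 1.275)

At (3, 1, -1): F = (13.000, -5.000, 2.000).
Jacobian J = [[5, -z, -y + 5], [0, 4·y + 5·z - 3, 5·y], [-z, 6·y, -x]].
At the point, J = [[5.000, 1.000, 4.000], [0.000, -4.000, 5.000], [1.000, 6.000, -3.000]] (det J = -69.000).
Solving J·Δ = −F gives Δ = (-4.739, 1.594, 2.275).
Then the next iterate is (x, y, z)₁ = (-1.739, 2.594, 1.275).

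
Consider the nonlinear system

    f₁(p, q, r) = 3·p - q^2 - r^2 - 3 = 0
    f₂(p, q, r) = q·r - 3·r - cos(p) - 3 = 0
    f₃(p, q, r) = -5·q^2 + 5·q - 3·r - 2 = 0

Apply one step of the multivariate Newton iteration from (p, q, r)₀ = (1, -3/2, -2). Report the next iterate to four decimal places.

(1.0908, -0.6356, -1.1539)

At (1, -3/2, -2): F = (-6.2500, 5.459698, -14.7500).
Jacobian J = [[3, -2·q, -2·r], [sin(p), r, q - 3], [0, -10·q + 5, -3]].
At the point, J = [[3.0000, 3.0000, 4.0000], [0.841471, -2.0000, -4.5000], [0.0000, 20.0000, -3.0000]] (det J = 362.890918).
Solving J·Δ = −F gives Δ = (0.0908, 0.8644, 0.8461).
Then the next iterate is (p, q, r)₁ = (1.0908, -0.6356, -1.1539).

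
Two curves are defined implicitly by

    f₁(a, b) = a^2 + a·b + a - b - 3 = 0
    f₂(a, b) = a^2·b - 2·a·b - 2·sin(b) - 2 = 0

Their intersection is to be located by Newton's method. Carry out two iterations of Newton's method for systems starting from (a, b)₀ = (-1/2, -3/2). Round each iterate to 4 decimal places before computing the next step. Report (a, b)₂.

(1.1619, -5.3510)

At (-1/2, -3/2): F = (-1.0000, -1.880010).
Jacobian J = [[2·a + b + 1, a - 1], [2·a·b - 2·b, a^2 - 2·a - 2·cos(b)]].
At the point, J = [[-1.5000, -1.5000], [4.5000, 1.108526]] (det J = 5.087212).
Solving J·Δ = −F gives Δ = (0.7722, -1.4389).
Then the next iterate is (a, b)₁ = (0.2722, -2.9389).
Round to (0.2722, -2.9389) and repeat: F = (-0.514776, -0.215199), J = [[-1.3945, -0.7278], [4.277863, 1.488749]].
Δ = (0.8897, -2.4121), so (a, b)₂ = (1.1619, -5.3510).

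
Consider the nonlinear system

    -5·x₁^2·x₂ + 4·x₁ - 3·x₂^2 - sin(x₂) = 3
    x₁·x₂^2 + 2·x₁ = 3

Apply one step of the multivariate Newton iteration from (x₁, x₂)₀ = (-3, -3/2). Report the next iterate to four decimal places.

At (-3, -3/2): F = (46.747495, -15.7500).
Jacobian J = [[-10·x₁·x₂ + 4, -5·x₁^2 - 6·x₂ - cos(x₂)], [x₂^2 + 2, 2·x₁·x₂]].
At the point, J = [[-41.0000, -36.070737], [4.2500, 9.0000]] (det J = -215.699367).
Solving J·Δ = −F gives Δ = (-0.6833, 2.0727).
Then the next iterate is (x₁, x₂)₁ = (-3.6833, 0.5727).

(-3.6833, 0.5727)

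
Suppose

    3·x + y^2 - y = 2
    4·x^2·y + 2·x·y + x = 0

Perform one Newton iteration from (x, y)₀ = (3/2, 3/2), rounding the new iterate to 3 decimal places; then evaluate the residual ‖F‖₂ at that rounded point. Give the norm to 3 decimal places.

At (3/2, 3/2): F = (3.250, 19.500).
Jacobian J = [[3, 2·y - 1], [8·x·y + 2·y + 1, 4·x^2 + 2·x]].
At the point, J = [[3.000, 2.000], [22.000, 12.000]] (det J = -8.000).
Solving J·Δ = −F gives Δ = (0.000, -1.625).
Then the next iterate is (x, y)₁ = (1.500, -0.125).
Re-evaluating at (1.500, -0.125): F = (2.64062, 0.000), so ‖F‖₂ = 2.641.

2.641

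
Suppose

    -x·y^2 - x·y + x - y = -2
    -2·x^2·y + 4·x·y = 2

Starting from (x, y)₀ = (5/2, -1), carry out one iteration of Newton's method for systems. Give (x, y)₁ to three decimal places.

(1.239, -3.826)

At (5/2, -1): F = (5.500, 0.500).
Jacobian J = [[-y^2 - y + 1, -2·x·y - x - 1], [-4·x·y + 4·y, -2·x^2 + 4·x]].
At the point, J = [[1.000, 1.500], [6.000, -2.500]] (det J = -11.500).
Solving J·Δ = −F gives Δ = (-1.261, -2.826).
Then the next iterate is (x, y)₁ = (1.239, -3.826).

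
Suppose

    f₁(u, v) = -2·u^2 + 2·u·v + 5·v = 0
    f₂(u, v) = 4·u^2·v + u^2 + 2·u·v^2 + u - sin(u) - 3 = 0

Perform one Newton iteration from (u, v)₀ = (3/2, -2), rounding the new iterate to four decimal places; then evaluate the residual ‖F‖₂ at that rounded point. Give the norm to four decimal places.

At (3/2, -2): F = (-20.5000, -6.247495).
Jacobian J = [[-4·u + 2·v, 2·u + 5], [8·u·v + 2·u + 2·v^2 - cos(u) + 1, 4·u^2 + 4·u·v]].
At the point, J = [[-10.0000, 8.0000], [-12.070737, -3.0000]] (det J = 126.565898).
Solving J·Δ = −F gives Δ = (-0.8808, 1.4615).
Then the next iterate is (u, v)₁ = (0.6192, -0.5385).
Re-evaluating at (0.6192, -0.5385): F = (-4.126196, -3.044523), so ‖F‖₂ = 5.1278.

5.1278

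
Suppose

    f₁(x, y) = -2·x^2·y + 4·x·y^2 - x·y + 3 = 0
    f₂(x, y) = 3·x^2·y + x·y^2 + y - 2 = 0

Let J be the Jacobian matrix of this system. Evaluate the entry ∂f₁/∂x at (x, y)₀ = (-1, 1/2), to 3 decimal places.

2.500

∂f₁/∂x = -4·x·y + 4·y^2 - y.
At (-1, 1/2) this is 2.500.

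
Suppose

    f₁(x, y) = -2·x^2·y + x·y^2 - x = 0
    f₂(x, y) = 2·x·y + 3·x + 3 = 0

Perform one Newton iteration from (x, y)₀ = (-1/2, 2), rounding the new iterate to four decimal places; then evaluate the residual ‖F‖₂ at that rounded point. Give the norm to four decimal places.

At (-1/2, 2): F = (-2.5000, -0.5000).
Jacobian J = [[-4·x·y + y^2 - 1, -2·x^2 + 2·x·y], [2·y + 3, 2·x]].
At the point, J = [[7.0000, -2.5000], [7.0000, -1.0000]] (det J = 10.5000).
Solving J·Δ = −F gives Δ = (-0.1190, -1.3333).
Then the next iterate is (x, y)₁ = (-0.6190, 0.6667).
Re-evaluating at (-0.6190, 0.6667): F = (-0.167046, 0.317625), so ‖F‖₂ = 0.3589.

0.3589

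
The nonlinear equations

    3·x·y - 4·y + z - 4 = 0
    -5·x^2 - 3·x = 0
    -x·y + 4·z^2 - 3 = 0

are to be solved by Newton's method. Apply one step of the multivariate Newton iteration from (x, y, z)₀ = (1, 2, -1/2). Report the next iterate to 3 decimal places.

(0.385, -6.708, 0.985)

At (1, 2, -1/2): F = (-6.500, -8.000, -4.000).
Jacobian J = [[3·y, 3·x - 4, 1], [-10·x - 3, 0, 0], [-y, -x, 8·z]].
At the point, J = [[6.000, -1.000, 1.000], [-13.000, 0.000, 0.000], [-2.000, -1.000, -4.000]] (det J = 65.000).
Solving J·Δ = −F gives Δ = (-0.615, -8.708, 1.485).
Then the next iterate is (x, y, z)₁ = (0.385, -6.708, 0.985).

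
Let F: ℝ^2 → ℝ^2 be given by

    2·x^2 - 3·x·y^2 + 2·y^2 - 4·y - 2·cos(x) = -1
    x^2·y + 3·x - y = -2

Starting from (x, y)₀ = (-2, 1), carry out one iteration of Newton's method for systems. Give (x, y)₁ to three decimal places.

(0.022, 2.007)

At (-2, 1): F = (13.83229, -1.000).
Jacobian J = [[4·x - 3·y^2 + 2·sin(x), -6·x·y + 4·y - 4], [2·x·y + 3, x^2 - 1]].
At the point, J = [[-12.81859, 12.000], [-1.000, 3.000]] (det J = -26.45578).
Solving J·Δ = −F gives Δ = (2.022, 1.007).
Then the next iterate is (x, y)₁ = (0.022, 2.007).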